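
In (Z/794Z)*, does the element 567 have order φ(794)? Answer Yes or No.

Yes

φ(794) = φ(2)·φ(397) = 1·396 = 396 = 2^2 · 3^2 · 11.
567 is a primitive root mod 794 iff 567^(φ(794)/q) ≢ 1 for every prime q | φ(794), i.e. q ∈ {2, 3, 11}.
567^198 ≡ 793 (mod 794)  [q = 2: ≢ 1 ✓]
567^132 ≡ 759 (mod 794)  [q = 3: ≢ 1 ✓]
567^36 ≡ 687 (mod 794)  [q = 11: ≢ 1 ✓]
All checks pass, so 567 has order 396 and is a primitive root modulo 794.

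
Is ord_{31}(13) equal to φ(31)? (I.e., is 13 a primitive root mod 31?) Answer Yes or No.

Yes

φ(31) = 31 − 1 = 30 = 2 · 3 · 5.
It suffices to check that the order of 13 is not a proper divisor of 30: compute 13^(30/q) for q ∈ {2, 3, 5}.
13^15 ≡ 30 (mod 31)  [q = 2: ≢ 1 ✓]
13^10 ≡ 5 (mod 31)  [q = 3: ≢ 1 ✓]
13^6 ≡ 16 (mod 31)  [q = 5: ≢ 1 ✓]
Every test exponent gives a nontrivial residue, hence 13 generates the full group.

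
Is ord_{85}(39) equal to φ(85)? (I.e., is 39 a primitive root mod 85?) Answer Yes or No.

No

85 = 5 · 17 is a product of two distinct odd primes, so (Z/85Z)^× ≅ (Z/5Z)^× × (Z/17Z)^× is not cyclic.
No primitive root modulo 85 exists; in particular 39 is not one.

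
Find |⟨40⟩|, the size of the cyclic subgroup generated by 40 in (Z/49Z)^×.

42

ord(40) | φ(49) = φ(7^2) = 7·(7−1) = 42 = 2 · 3 · 7.
Divisors of 42: 1, 2, 3, 6, 7, 14, 21, 42.
Check 40^d mod 49 for each divisor in increasing order:
40^1 ≡ 40
40^2 ≡ 32
40^3 ≡ 6
40^6 ≡ 36
40^7 ≡ 19
40^14 ≡ 18
40^21 ≡ 48
40^42 ≡ 1
The smallest such exponent is 42, so the order of 40 is 42.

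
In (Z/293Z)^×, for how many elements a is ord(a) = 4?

φ(293) = 293 − 1 = 292 = 2^2 · 73.
In a cyclic group of order 292, there are φ(d) elements of order d for each divisor d of 292, and zero for non-divisors.
4 = 2^2 divides 292, and φ(4) = 2.

2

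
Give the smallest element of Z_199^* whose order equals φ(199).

φ(199) = 199 − 1 = 198 = 2 · 3^2 · 11.
g is a primitive root iff g^(198/q) ≢ 1 (mod 199) for each prime q ∈ {2, 3, 11}.
g = 2: 2^99 ≡ 1 — hits 1, so not a primitive root.
g = 3: 3^99 ≡ 198; 3^66 ≡ 106; 3^18 ≡ 125 — none is 1, so 3 is a primitive root.
The smallest primitive root modulo 199 is 3.

3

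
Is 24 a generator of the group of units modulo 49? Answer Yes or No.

Yes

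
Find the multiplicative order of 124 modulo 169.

By Lagrange's theorem, ord_169(124) divides φ(169) = φ(13^2) = 13·(13−1) = 156 = 2^2 · 3 · 13.
Divisors of 156: 1, 2, 3, 4, 6, 12, 13, 26, 39, 52, 78, 156.
Evaluate successive powers at the divisors of 156:
124^1 ≡ 124
124^2 ≡ 166
124^3 ≡ 135
124^4 ≡ 9
124^6 ≡ 142
124^12 ≡ 53
124^13 ≡ 150
124^26 ≡ 23
124^39 ≡ 70
124^52 ≡ 22
124^78 ≡ 168
124^156 ≡ 1
So ord_169(124) = 156.

156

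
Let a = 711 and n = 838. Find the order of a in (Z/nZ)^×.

209

Since 711 ∈ (Z/838Z)^×, its order divides φ(838) = φ(2)·φ(419) = 1·418 = 418 = 2 · 11 · 19.
Divisors of 418: 1, 2, 11, 19, 22, 38, 209, 418.
Evaluate successive powers at the divisors of 418:
711^1 ≡ 711 (mod 838)
711^2 ≡ 207 (mod 838)
711^11 ≡ 343 (mod 838)
711^19 ≡ 69 (mod 838)
711^22 ≡ 329 (mod 838)
711^38 ≡ 571 (mod 838)
711^209 ≡ 1 (mod 838) ✓
So ord_838(711) = 209.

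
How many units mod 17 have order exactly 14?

0

φ(17) = 17 − 1 = 16 = 2^4.
In a cyclic group of order 16, there are φ(d) elements of order d for each divisor d of 16, and zero for non-divisors.
Since 14 ∤ 16, the count is 0.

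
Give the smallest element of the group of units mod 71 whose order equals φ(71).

7

φ(71) = 71 − 1 = 70 = 2 · 5 · 7.
Test candidates g = 2, 3, … against the prime factors q ∈ {2, 5, 7} of φ(71): g is a generator iff g^(70/q) ≢ 1 for every such q.
g = 2: 2^35 ≡ 1 — hits 1, so not a primitive root.
g = 3: 3^35 ≡ 1 — hits 1, so not a primitive root.
g = 4: 4^35 ≡ 1 — hits 1, so not a primitive root.
g = 5: 5^35 ≡ 1 — hits 1, so not a primitive root.
g = 6: 6^35 ≡ 1 — hits 1, so not a primitive root.
g = 7: 7^35 ≡ 70; 7^14 ≡ 54; 7^10 ≡ 45 — none is 1, so 7 is a primitive root.
So 7 is the smallest generator of (Z/71Z)^×.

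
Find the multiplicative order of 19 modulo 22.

The order of 19 must divide φ(22) = φ(2)·φ(11) = 1·10 = 10 = 2 · 5.
Divisors of 10: 1, 2, 5, 10.
Test each divisor d:
19^1 ≡ 19 (mod 22)
19^2 ≡ 9 (mod 22)
19^5 ≡ 21 (mod 22)
19^10 ≡ 1 (mod 22) ✓
So ord_22(19) = 10.

10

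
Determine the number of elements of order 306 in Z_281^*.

φ(281) = 281 − 1 = 280 = 2^3 · 5 · 7.
Since (Z/281Z)^× is cyclic of order 280, the number of elements of order d is φ(d) when d | 280 and 0 otherwise.
Here 280 is not a multiple of 306, so there are no elements of order 306.

0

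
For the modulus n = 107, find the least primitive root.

φ(107) = 107 − 1 = 106 = 2 · 53.
g is a primitive root iff g^(106/q) ≢ 1 (mod 107) for each prime q ∈ {2, 53}.
g = 2: 2^53 ≡ 106; 2^2 ≡ 4 — none is 1, so 2 is a primitive root.
Hence the least primitive root of 107 is 2.

2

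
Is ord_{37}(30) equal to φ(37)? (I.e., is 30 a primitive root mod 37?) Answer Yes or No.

φ(37) = 37 − 1 = 36 = 2^2 · 3^2.
An element g generates (Z/37Z)^× iff g^(36/q) ≢ 1 (mod 37) for each prime q ∈ {2, 3}.
30^18 ≡ 1 (mod 37)  [q = 2: ≡ 1 ✗]
30^12 ≡ 10 (mod 37)  [q = 3: ≢ 1 ✓]
The check at q = 2 fails, so 30 generates a proper subgroup.

No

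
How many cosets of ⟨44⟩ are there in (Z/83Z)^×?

ord(44) | φ(83) = 83 − 1 = 82 = 2 · 41.
Divisors of 82: 1, 2, 41, 82.
Check 44^d mod 83 for each divisor in increasing order:
44^1 ≡ 44 (mod 83)
44^2 ≡ 27 (mod 83)
44^41 ≡ 1 (mod 83) ✓
The order of 44 is 41, so the subgroup it generates has 41 elements.
[(Z/83Z)^× : ⟨44⟩] = 82/41 = 2.

2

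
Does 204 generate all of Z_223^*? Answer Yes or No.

Yes

φ(223) = 223 − 1 = 222 = 2 · 3 · 37.
204 is a primitive root mod 223 iff 204^(φ(223)/q) ≢ 1 for every prime q | φ(223), i.e. q ∈ {2, 3, 37}.
204^111 ≡ 222 (mod 223)  [q = 2: ≢ 1 ✓]
204^74 ≡ 183 (mod 223)  [q = 3: ≢ 1 ✓]
204^6 ≡ 17 (mod 223)  [q = 37: ≢ 1 ✓]
Every test exponent gives a nontrivial residue, hence 204 generates the full group.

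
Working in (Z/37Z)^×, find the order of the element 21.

By Lagrange's theorem, ord_37(21) divides φ(37) = 37 − 1 = 36 = 2^2 · 3^2.
Divisors of 36: 1, 2, 3, 4, 6, 9, 12, 18, 36.
Evaluate successive powers at the divisors of 36:
21^1 ≡ 21
21^2 ≡ 34
21^3 ≡ 11
21^4 ≡ 9
21^6 ≡ 10
21^9 ≡ 36
21^12 ≡ 26
21^18 ≡ 1
So ord_37(21) = 18.

18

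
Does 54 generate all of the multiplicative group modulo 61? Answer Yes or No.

Yes

φ(61) = 61 − 1 = 60 = 2^2 · 3 · 5.
An element g generates (Z/61Z)^× iff g^(60/q) ≢ 1 (mod 61) for each prime q ∈ {2, 3, 5}.
54^30 ≡ 60 (mod 61)  [q = 2: ≢ 1 ✓]
54^20 ≡ 47 (mod 61)  [q = 3: ≢ 1 ✓]
54^12 ≡ 34 (mod 61)  [q = 5: ≢ 1 ✓]
None equal 1, so ord_61(54) = 60: 54 is a primitive root.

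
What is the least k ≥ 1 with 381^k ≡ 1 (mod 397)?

22

By Lagrange's theorem, ord_397(381) divides φ(397) = 397 − 1 = 396 = 2^2 · 3^2 · 11.
Divisors of 396: 1, 2, 3, 4, 6, 9, 11, 12, 18, 22, 33, 36, 44, 66, 99, 132, 198, 396.
Check 381^d mod 397 for each divisor in increasing order:
381^1 ≡ 381 (mod 397)
381^2 ≡ 256 (mod 397)
381^3 ≡ 271 (mod 397)
381^4 ≡ 31 (mod 397)
381^6 ≡ 393 (mod 397)
381^9 ≡ 107 (mod 397)
381^11 ≡ 396 (mod 397)
381^12 ≡ 16 (mod 397)
381^18 ≡ 333 (mod 397)
381^22 ≡ 1 (mod 397) ✓
Hence ord(381) = 22.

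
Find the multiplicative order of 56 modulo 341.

The order of 56 must divide φ(341) = φ(11·31) = (11−1)·(31−1) = 10·30 = 300 = 2^2 · 3 · 5^2.
Divisors of 300: 1, 2, 3, 4, 5, 6, 10, 12, 15, 20, 25, 30, 50, 60, 75, 100, 150, 300.
Test each divisor d:
56^1 ≡ 56 (mod 341)
56^2 ≡ 67 (mod 341)
56^3 ≡ 1 (mod 341) ✓
Therefore the multiplicative order of 56 modulo 341 is 3.

3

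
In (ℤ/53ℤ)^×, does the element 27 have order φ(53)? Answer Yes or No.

Yes

φ(53) = 53 − 1 = 52 = 2^2 · 13.
27 is a primitive root mod 53 iff 27^(φ(53)/q) ≢ 1 for every prime q | φ(53), i.e. q ∈ {2, 13}.
27^26 ≡ 52 (mod 53)  [q = 2: ≢ 1 ✓]
27^4 ≡ 10 (mod 53)  [q = 13: ≢ 1 ✓]
All checks pass, so 27 has order 52 and is a primitive root modulo 53.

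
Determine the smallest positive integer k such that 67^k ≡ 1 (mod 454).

ord(67) | φ(454) = φ(2)·φ(227) = 1·226 = 226 = 2 · 113.
Divisors of 226: 1, 2, 113, 226.
Check 67^d mod 454 for each divisor in increasing order:
67^1 ≡ 67
67^2 ≡ 403
67^113 ≡ 453
67^226 ≡ 1
Hence ord(67) = 226.

226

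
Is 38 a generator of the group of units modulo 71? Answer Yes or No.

No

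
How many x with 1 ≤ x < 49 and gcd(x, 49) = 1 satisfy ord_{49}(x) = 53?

φ(49) = φ(7^2) = 7·(7−1) = 42 = 2 · 3 · 7.
(Z/49Z)^× is cyclic (|G| = 42); a cyclic group of order m has exactly φ(d) elements of each order d | m, and none otherwise.
Here 42 is not a multiple of 53, so there are no elements of order 53.

0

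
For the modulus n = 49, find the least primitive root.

3

φ(49) = φ(7^2) = 7·(7−1) = 42 = 2 · 3 · 7.
Test candidates g = 2, 3, … against the prime factors q ∈ {2, 3, 7} of φ(49): g is a generator iff g^(42/q) ≢ 1 for every such q.
g = 2: 2^21 ≡ 1 — hits 1, so not a primitive root.
g = 3: 3^21 ≡ 48; 3^14 ≡ 30; 3^6 ≡ 43 — none is 1, so 3 is a primitive root.
Hence the least primitive root of 49 is 3.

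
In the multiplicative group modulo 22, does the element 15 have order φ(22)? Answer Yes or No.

φ(22) = φ(2)·φ(11) = 1·10 = 10 = 2 · 5.
An element g generates (Z/22Z)^× iff g^(10/q) ≢ 1 (mod 22) for each prime q ∈ {2, 5}.
15^5 ≡ 1 (mod 22)  [q = 2: ≡ 1 ✗]
15^2 ≡ 5 (mod 22)  [q = 5: ≢ 1 ✓]
The check at q = 2 fails, so 15 generates a proper subgroup.

No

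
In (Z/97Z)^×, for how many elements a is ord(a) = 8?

4

φ(97) = 97 − 1 = 96 = 2^5 · 3.
In a cyclic group of order 96, there are φ(d) elements of order d for each divisor d of 96, and zero for non-divisors.
8 = 2^3 divides 96, and φ(8) = 4.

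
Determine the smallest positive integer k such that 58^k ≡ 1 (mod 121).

55

Since 58 ∈ (Z/121Z)^×, its order divides φ(121) = φ(11^2) = 11·(11−1) = 110 = 2 · 5 · 11.
Divisors of 110: 1, 2, 5, 10, 11, 22, 55, 110.
Test each divisor d:
58^1 ≡ 58 (mod 121)
58^2 ≡ 97 (mod 121)
58^5 ≡ 12 (mod 121)
58^10 ≡ 23 (mod 121)
58^11 ≡ 3 (mod 121)
58^22 ≡ 9 (mod 121)
58^55 ≡ 1 (mod 121) ✓
Hence ord(58) = 55.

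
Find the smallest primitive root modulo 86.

3

φ(86) = φ(2)·φ(43) = 1·42 = 42 = 2 · 3 · 7.
g is a primitive root iff g^(42/q) ≢ 1 (mod 86) for each prime q ∈ {2, 3, 7}.
g = 2: gcd(2, 86) = 2 > 1, not a unit — skip.
g = 3: 3^21 ≡ 85; 3^14 ≡ 79; 3^6 ≡ 41 — none is 1, so 3 is a primitive root.
Hence the least primitive root of 86 is 3.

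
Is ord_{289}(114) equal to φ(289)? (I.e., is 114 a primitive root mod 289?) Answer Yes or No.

φ(289) = φ(17^2) = 17·(17−1) = 272 = 2^4 · 17.
An element g generates (Z/289Z)^× iff g^(272/q) ≢ 1 (mod 289) for each prime q ∈ {2, 17}.
114^136 ≡ 288 (mod 289)  [q = 2: ≢ 1 ✓]
114^16 ≡ 171 (mod 289)  [q = 17: ≢ 1 ✓]
Every test exponent gives a nontrivial residue, hence 114 generates the full group.

Yes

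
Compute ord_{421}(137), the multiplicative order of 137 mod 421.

84

ord(137) | φ(421) = 421 − 1 = 420 = 2^2 · 3 · 5 · 7.
Divisors of 420: 1, 2, 3, 4, 5, 6, 7, 10, 12, 14, 15, 20, 21, 28, 30, 35, 42, 60, 70, 84, 105, 140, 210, 420.
Check 137^d mod 421 for each divisor in increasing order:
137^1 ≡ 137
137^2 ≡ 245
137^3 ≡ 306
137^4 ≡ 243
137^5 ≡ 32
137^6 ≡ 174
137^7 ≡ 262
137^10 ≡ 182
137^12 ≡ 385
137^14 ≡ 21
137^15 ≡ 351
137^20 ≡ 286
137^21 ≡ 29
137^28 ≡ 20
137^30 ≡ 269
137^35 ≡ 188
137^42 ≡ 420
137^60 ≡ 370
137^70 ≡ 401
137^84 ≡ 1
So ord_421(137) = 84.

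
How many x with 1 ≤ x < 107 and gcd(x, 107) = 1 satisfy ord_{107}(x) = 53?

φ(107) = 107 − 1 = 106 = 2 · 53.
(Z/107Z)^× is cyclic (|G| = 106); a cyclic group of order m has exactly φ(d) elements of each order d | m, and none otherwise.
53 | 106, and φ(53) = 53 − 1 = 52.

52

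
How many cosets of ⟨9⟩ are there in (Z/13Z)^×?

By Lagrange's theorem, ord_13(9) divides φ(13) = 13 − 1 = 12 = 2^2 · 3.
Divisors of 12: 1, 2, 3, 4, 6, 12.
Evaluate successive powers at the divisors of 12:
9^1 ≡ 9
9^2 ≡ 3
9^3 ≡ 1
So ord_13(9) = 3, hence |⟨9⟩| = 3.
Index = |(Z/13Z)^×| / |⟨9⟩| = 12 / 3 = 4.

4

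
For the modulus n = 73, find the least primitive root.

5

φ(73) = 73 − 1 = 72 = 2^3 · 3^2.
Test candidates g = 2, 3, … against the prime factors q ∈ {2, 3} of φ(73): g is a generator iff g^(72/q) ≢ 1 for every such q.
g = 2: 2^36 ≡ 1 — hits 1, so not a primitive root.
g = 3: 3^36 ≡ 1 — hits 1, so not a primitive root.
g = 4: 4^36 ≡ 1 — hits 1, so not a primitive root.
g = 5: 5^36 ≡ 72; 5^24 ≡ 8 — none is 1, so 5 is a primitive root.
Hence the least primitive root of 73 is 5.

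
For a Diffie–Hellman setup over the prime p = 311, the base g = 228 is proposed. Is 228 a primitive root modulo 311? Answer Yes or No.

No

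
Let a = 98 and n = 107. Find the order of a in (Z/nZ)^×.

106

Since 98 ∈ (Z/107Z)^×, its order divides φ(107) = 107 − 1 = 106 = 2 · 53.
Divisors of 106: 1, 2, 53, 106.
Check 98^d mod 107 for each divisor in increasing order:
98^1 ≡ 98
98^2 ≡ 81
98^53 ≡ 106
98^106 ≡ 1
The smallest such exponent is 106, so the order of 98 is 106.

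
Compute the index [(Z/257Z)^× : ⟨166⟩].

1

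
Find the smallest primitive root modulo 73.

5

φ(73) = 73 − 1 = 72 = 2^3 · 3^2.
g is a primitive root iff g^(72/q) ≢ 1 (mod 73) for each prime q ∈ {2, 3}.
g = 2: 2^36 ≡ 1 — hits 1, so not a primitive root.
g = 3: 3^36 ≡ 1 — hits 1, so not a primitive root.
g = 4: 4^36 ≡ 1 — hits 1, so not a primitive root.
g = 5: 5^36 ≡ 72; 5^24 ≡ 8 — none is 1, so 5 is a primitive root.
So 5 is the smallest generator of (Z/73Z)^×.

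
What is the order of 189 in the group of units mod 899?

The order of 189 must divide φ(899) = φ(29·31) = (29−1)·(31−1) = 28·30 = 840 = 2^3 · 3 · 5 · 7.
Divisors of 840: 1, 2, 3, 4, 5, 6, 7, 8, 10, 12, 14, 15, 20, 21, 24, 28, 30, 35, 40, 42, 56, 60, 70, 84, 105, 120, 140, 168, 210, 280, 420, 840.
Check 189^d mod 899 for each divisor in increasing order:
189^1 ≡ 189 (mod 899)
189^2 ≡ 660 (mod 899)
189^3 ≡ 678 (mod 899)
189^4 ≡ 484 (mod 899)
189^5 ≡ 677 (mod 899)
189^6 ≡ 295 (mod 899)
189^7 ≡ 17 (mod 899)
189^8 ≡ 516 (mod 899)
189^10 ≡ 738 (mod 899)
189^12 ≡ 721 (mod 899)
189^14 ≡ 289 (mod 899)
189^15 ≡ 681 (mod 899)
189^20 ≡ 749 (mod 899)
189^21 ≡ 418 (mod 899)
189^24 ≡ 219 (mod 899)
189^28 ≡ 813 (mod 899)
189^30 ≡ 776 (mod 899)
189^35 ≡ 336 (mod 899)
189^40 ≡ 25 (mod 899)
189^42 ≡ 318 (mod 899)
189^56 ≡ 204 (mod 899)
189^60 ≡ 745 (mod 899)
189^70 ≡ 521 (mod 899)
189^84 ≡ 436 (mod 899)
189^105 ≡ 650 (mod 899)
189^120 ≡ 342 (mod 899)
189^140 ≡ 842 (mod 899)
189^168 ≡ 407 (mod 899)
189^210 ≡ 869 (mod 899)
189^280 ≡ 552 (mod 899)
189^420 ≡ 1 (mod 899) ✓
The smallest such exponent is 420, so the order of 189 is 420.

420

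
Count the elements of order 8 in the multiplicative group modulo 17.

4

φ(17) = 17 − 1 = 16 = 2^4.
(Z/17Z)^× is cyclic (|G| = 16); a cyclic group of order m has exactly φ(d) elements of each order d | m, and none otherwise.
8 = 2^3 divides 16, and φ(8) = 4.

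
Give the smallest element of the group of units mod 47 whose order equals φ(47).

5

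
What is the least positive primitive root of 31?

φ(31) = 31 − 1 = 30 = 2 · 3 · 5.
Test candidates g = 2, 3, … against the prime factors q ∈ {2, 3, 5} of φ(31): g is a generator iff g^(30/q) ≢ 1 for every such q.
g = 2: 2^15 ≡ 1 — hits 1, so not a primitive root.
g = 3: 3^15 ≡ 30; 3^10 ≡ 25; 3^6 ≡ 16 — none is 1, so 3 is a primitive root.
Hence the least primitive root of 31 is 3.

3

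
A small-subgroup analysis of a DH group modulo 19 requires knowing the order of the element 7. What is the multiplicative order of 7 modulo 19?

3

ord(7) | φ(19) = 19 − 1 = 18 = 2 · 3^2.
Divisors of 18: 1, 2, 3, 6, 9, 18.
Compute 7^d (mod 19) for the divisors d until we hit 1:
7^1 ≡ 7
7^2 ≡ 11
7^3 ≡ 1
So ord_19(7) = 3.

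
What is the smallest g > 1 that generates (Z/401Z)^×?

3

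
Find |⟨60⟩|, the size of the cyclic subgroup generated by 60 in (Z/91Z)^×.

12

The order of 60 must divide φ(91) = φ(7·13) = (7−1)·(13−1) = 6·12 = 72 = 2^3 · 3^2.
Divisors of 72: 1, 2, 3, 4, 6, 8, 9, 12, 18, 24, 36, 72.
Compute 60^d (mod 91) for the divisors d until we hit 1:
60^1 ≡ 60
60^2 ≡ 51
60^3 ≡ 57
60^4 ≡ 53
60^6 ≡ 64
60^8 ≡ 79
60^9 ≡ 8
60^12 ≡ 1
So ord_91(60) = 12.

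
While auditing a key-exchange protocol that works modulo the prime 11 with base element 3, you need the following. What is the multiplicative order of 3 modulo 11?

By Lagrange's theorem, ord_11(3) divides φ(11) = 11 − 1 = 10 = 2 · 5.
Divisors of 10: 1, 2, 5, 10.
Evaluate successive powers at the divisors of 10:
3^1 ≡ 3 (mod 11)
3^2 ≡ 9 (mod 11)
3^5 ≡ 1 (mod 11) ✓
Therefore the multiplicative order of 3 modulo 11 is 5.

5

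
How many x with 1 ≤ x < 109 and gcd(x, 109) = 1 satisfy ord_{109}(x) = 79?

φ(109) = 109 − 1 = 108 = 2^2 · 3^3.
Since (Z/109Z)^× is cyclic of order 108, the number of elements of order d is φ(d) when d | 108 and 0 otherwise.
Here 108 is not a multiple of 79, so there are no elements of order 79.

0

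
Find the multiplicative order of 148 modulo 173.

ord(148) | φ(173) = 173 − 1 = 172 = 2^2 · 43.
Divisors of 172: 1, 2, 4, 43, 86, 172.
Evaluate successive powers at the divisors of 172:
148^1 ≡ 148 (mod 173)
148^2 ≡ 106 (mod 173)
148^4 ≡ 164 (mod 173)
148^43 ≡ 1 (mod 173) ✓
Hence ord(148) = 43.

43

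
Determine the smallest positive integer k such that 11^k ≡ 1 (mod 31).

ord(11) | φ(31) = 31 − 1 = 30 = 2 · 3 · 5.
Divisors of 30: 1, 2, 3, 5, 6, 10, 15, 30.
Compute 11^d (mod 31) for the divisors d until we hit 1:
11^1 ≡ 11
11^2 ≡ 28
11^3 ≡ 29
11^5 ≡ 6
11^6 ≡ 4
11^10 ≡ 5
11^15 ≡ 30
11^30 ≡ 1
So ord_31(11) = 30.

30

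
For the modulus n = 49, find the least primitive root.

3

φ(49) = φ(7^2) = 7·(7−1) = 42 = 2 · 3 · 7.
g is a primitive root iff g^(42/q) ≢ 1 (mod 49) for each prime q ∈ {2, 3, 7}.
g = 2: 2^21 ≡ 1 — hits 1, so not a primitive root.
g = 3: 3^21 ≡ 48; 3^14 ≡ 30; 3^6 ≡ 43 — none is 1, so 3 is a primitive root.
The smallest primitive root modulo 49 is 3.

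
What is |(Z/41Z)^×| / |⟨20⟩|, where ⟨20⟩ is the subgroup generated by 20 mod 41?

2

By Lagrange's theorem, ord_41(20) divides φ(41) = 41 − 1 = 40 = 2^3 · 5.
Divisors of 40: 1, 2, 4, 5, 8, 10, 20, 40.
Compute 20^d (mod 41) for the divisors d until we hit 1:
20^1 ≡ 20 (mod 41)
20^2 ≡ 31 (mod 41)
20^4 ≡ 18 (mod 41)
20^5 ≡ 32 (mod 41)
20^8 ≡ 37 (mod 41)
20^10 ≡ 40 (mod 41)
20^20 ≡ 1 (mod 41) ✓
The order of 20 is 20, so the subgroup it generates has 20 elements.
The index is φ(41) / ord(20) = 40 / 20 = 2.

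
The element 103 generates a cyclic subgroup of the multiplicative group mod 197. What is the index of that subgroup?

1

By Lagrange's theorem, ord_197(103) divides φ(197) = 197 − 1 = 196 = 2^2 · 7^2.
Divisors of 196: 1, 2, 4, 7, 14, 28, 49, 98, 196.
Compute 103^d (mod 197) for the divisors d until we hit 1:
103^1 ≡ 103 (mod 197)
103^2 ≡ 168 (mod 197)
103^4 ≡ 53 (mod 197)
103^7 ≡ 77 (mod 197)
103^14 ≡ 19 (mod 197)
103^28 ≡ 164 (mod 197)
103^49 ≡ 183 (mod 197)
103^98 ≡ 196 (mod 197)
103^196 ≡ 1 (mod 197) ✓
The order of 103 is 196, so the subgroup it generates has 196 elements.
The index is φ(197) / ord(103) = 196 / 196 = 1.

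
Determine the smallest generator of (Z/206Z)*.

5

φ(206) = φ(2)·φ(103) = 1·102 = 102 = 2 · 3 · 17.
g is a primitive root iff g^(102/q) ≢ 1 (mod 206) for each prime q ∈ {2, 3, 17}.
g = 2: gcd(2, 206) = 2 > 1, not a unit — skip.
g = 3: 3^51 ≡ 205; 3^34 ≡ 1 — hits 1, so not a primitive root.
g = 4: gcd(4, 206) = 2 > 1, not a unit — skip.
g = 5: 5^51 ≡ 205; 5^34 ≡ 159; 5^6 ≡ 175 — none is 1, so 5 is a primitive root.
So 5 is the smallest generator of (Z/206Z)^×.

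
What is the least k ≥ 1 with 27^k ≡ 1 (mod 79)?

Since 27 ∈ (Z/79Z)^×, its order divides φ(79) = 79 − 1 = 78 = 2 · 3 · 13.
Divisors of 78: 1, 2, 3, 6, 13, 26, 39, 78.
Evaluate successive powers at the divisors of 78:
27^1 ≡ 27
27^2 ≡ 18
27^3 ≡ 12
27^6 ≡ 65
27^13 ≡ 78
27^26 ≡ 1
The smallest such exponent is 26, so the order of 27 is 26.

26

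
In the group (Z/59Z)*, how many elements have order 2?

φ(59) = 59 − 1 = 58 = 2 · 29.
In a cyclic group of order 58, there are φ(d) elements of order d for each divisor d of 58, and zero for non-divisors.
2 | 58, and φ(2) = 2 − 1 = 1.

1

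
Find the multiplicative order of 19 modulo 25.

By Lagrange's theorem, ord_25(19) divides φ(25) = φ(5^2) = 5·(5−1) = 20 = 2^2 · 5.
Divisors of 20: 1, 2, 4, 5, 10, 20.
Evaluate successive powers at the divisors of 20:
19^1 ≡ 19 (mod 25)
19^2 ≡ 11 (mod 25)
19^4 ≡ 21 (mod 25)
19^5 ≡ 24 (mod 25)
19^10 ≡ 1 (mod 25) ✓
Hence ord(19) = 10.

10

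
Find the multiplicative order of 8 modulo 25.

20

ord(8) | φ(25) = φ(5^2) = 5·(5−1) = 20 = 2^2 · 5.
Divisors of 20: 1, 2, 4, 5, 10, 20.
Test each divisor d:
8^1 ≡ 8 (mod 25)
8^2 ≡ 14 (mod 25)
8^4 ≡ 21 (mod 25)
8^5 ≡ 18 (mod 25)
8^10 ≡ 24 (mod 25)
8^20 ≡ 1 (mod 25) ✓
Therefore the multiplicative order of 8 modulo 25 is 20.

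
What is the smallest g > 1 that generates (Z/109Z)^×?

6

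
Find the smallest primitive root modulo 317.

2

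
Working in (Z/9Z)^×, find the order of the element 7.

The order of 7 must divide φ(9) = φ(3^2) = 3·(3−1) = 6 = 2 · 3.
Divisors of 6: 1, 2, 3, 6.
Check 7^d mod 9 for each divisor in increasing order:
7^1 ≡ 7
7^2 ≡ 4
7^3 ≡ 1
The smallest such exponent is 3, so the order of 7 is 3.

3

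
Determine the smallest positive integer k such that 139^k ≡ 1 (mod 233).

232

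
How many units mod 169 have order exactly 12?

φ(169) = φ(13^2) = 13·(13−1) = 156 = 2^2 · 3 · 13.
Since (Z/169Z)^× is cyclic of order 156, the number of elements of order d is φ(d) when d | 156 and 0 otherwise.
12 = 2^2 · 3 divides 156, and φ(12) = 4.

4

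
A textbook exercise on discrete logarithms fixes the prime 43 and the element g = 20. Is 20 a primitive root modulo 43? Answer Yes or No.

φ(43) = 43 − 1 = 42 = 2 · 3 · 7.
It suffices to check that the order of 20 is not a proper divisor of 42: compute 20^(42/q) for q ∈ {2, 3, 7}.
20^21 ≡ 42 (mod 43)  [q = 2: ≢ 1 ✓]
20^14 ≡ 36 (mod 43)  [q = 3: ≢ 1 ✓]
20^6 ≡ 4 (mod 43)  [q = 7: ≢ 1 ✓]
All checks pass, so 20 has order 42 and is a primitive root modulo 43.

Yes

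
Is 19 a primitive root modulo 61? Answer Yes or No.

No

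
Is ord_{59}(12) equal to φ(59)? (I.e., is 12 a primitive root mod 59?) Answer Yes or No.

No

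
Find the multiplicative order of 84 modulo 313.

By Lagrange's theorem, ord_313(84) divides φ(313) = 313 − 1 = 312 = 2^3 · 3 · 13.
Divisors of 312: 1, 2, 3, 4, 6, 8, 12, 13, 24, 26, 39, 52, 78, 104, 156, 312.
Evaluate successive powers at the divisors of 312:
84^1 ≡ 84 (mod 313)
84^2 ≡ 170 (mod 313)
84^3 ≡ 195 (mod 313)
84^4 ≡ 104 (mod 313)
84^6 ≡ 152 (mod 313)
84^8 ≡ 174 (mod 313)
84^12 ≡ 255 (mod 313)
84^13 ≡ 136 (mod 313)
84^24 ≡ 234 (mod 313)
84^26 ≡ 29 (mod 313)
84^39 ≡ 188 (mod 313)
84^52 ≡ 215 (mod 313)
84^78 ≡ 288 (mod 313)
84^104 ≡ 214 (mod 313)
84^156 ≡ 312 (mod 313)
84^312 ≡ 1 (mod 313) ✓
The smallest such exponent is 312, so the order of 84 is 312.

312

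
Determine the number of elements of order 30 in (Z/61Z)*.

8

φ(61) = 61 − 1 = 60 = 2^2 · 3 · 5.
In a cyclic group of order 60, there are φ(d) elements of order d for each divisor d of 60, and zero for non-divisors.
30 = 2 · 3 · 5 divides 60, and φ(30) = 8.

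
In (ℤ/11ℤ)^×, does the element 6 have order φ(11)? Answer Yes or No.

φ(11) = 11 − 1 = 10 = 2 · 5.
Test 6^(10/q) mod 11 for each prime factor q of 10:
6^5 ≡ 10 (mod 11)  [q = 2: ≢ 1 ✓]
6^2 ≡ 3 (mod 11)  [q = 5: ≢ 1 ✓]
Every test exponent gives a nontrivial residue, hence 6 generates the full group.

Yes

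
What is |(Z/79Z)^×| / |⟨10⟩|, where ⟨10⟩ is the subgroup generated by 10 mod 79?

By Lagrange's theorem, ord_79(10) divides φ(79) = 79 − 1 = 78 = 2 · 3 · 13.
Divisors of 78: 1, 2, 3, 6, 13, 26, 39, 78.
Evaluate successive powers at the divisors of 78:
10^1 ≡ 10
10^2 ≡ 21
10^3 ≡ 52
10^6 ≡ 18
10^13 ≡ 1
The order of 10 is 13, so the subgroup it generates has 13 elements.
[(Z/79Z)^× : ⟨10⟩] = 78/13 = 6.

6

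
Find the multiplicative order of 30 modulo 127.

63

By Lagrange's theorem, ord_127(30) divides φ(127) = 127 − 1 = 126 = 2 · 3^2 · 7.
Divisors of 126: 1, 2, 3, 6, 7, 9, 14, 18, 21, 42, 63, 126.
Test each divisor d:
30^1 ≡ 30 (mod 127)
30^2 ≡ 11 (mod 127)
30^3 ≡ 76 (mod 127)
30^6 ≡ 61 (mod 127)
30^7 ≡ 52 (mod 127)
30^9 ≡ 64 (mod 127)
30^14 ≡ 37 (mod 127)
30^18 ≡ 32 (mod 127)
30^21 ≡ 19 (mod 127)
30^42 ≡ 107 (mod 127)
30^63 ≡ 1 (mod 127) ✓
Therefore the multiplicative order of 30 modulo 127 is 63.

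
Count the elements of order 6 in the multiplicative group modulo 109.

2

φ(109) = 109 − 1 = 108 = 2^2 · 3^3.
In a cyclic group of order 108, there are φ(d) elements of order d for each divisor d of 108, and zero for non-divisors.
6 = 2 · 3 divides 108, and φ(6) = 2.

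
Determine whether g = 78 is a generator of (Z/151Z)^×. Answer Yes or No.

φ(151) = 151 − 1 = 150 = 2 · 3 · 5^2.
Test 78^(150/q) mod 151 for each prime factor q of 150:
78^75 ≡ 1 (mod 151)  [q = 2: ≡ 1 ✗]
78^50 ≡ 1 (mod 151)  [q = 3: ≡ 1 ✗]
78^30 ≡ 8 (mod 151)  [q = 5: ≢ 1 ✓]
The check at q = 2 fails, so 78 generates a proper subgroup.

No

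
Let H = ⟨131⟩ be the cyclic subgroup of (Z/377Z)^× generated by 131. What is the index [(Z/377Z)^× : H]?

The order of 131 must divide φ(377) = φ(13·29) = (13−1)·(29−1) = 12·28 = 336 = 2^4 · 3 · 7.
Divisors of 336: 1, 2, 3, 4, 6, 7, 8, 12, 14, 16, 21, 24, 28, 42, 48, 56, 84, 112, 168, 336.
Evaluate successive powers at the divisors of 336:
131^1 ≡ 131 (mod 377)
131^2 ≡ 196 (mod 377)
131^3 ≡ 40 (mod 377)
131^4 ≡ 339 (mod 377)
131^6 ≡ 92 (mod 377)
131^7 ≡ 365 (mod 377)
131^8 ≡ 313 (mod 377)
131^12 ≡ 170 (mod 377)
131^14 ≡ 144 (mod 377)
131^16 ≡ 326 (mod 377)
131^21 ≡ 157 (mod 377)
131^24 ≡ 248 (mod 377)
131^28 ≡ 1 (mod 377) ✓
Thus |⟨131⟩| = ord(131) = 28.
Index = |(Z/377Z)^×| / |⟨131⟩| = 336 / 28 = 12.

12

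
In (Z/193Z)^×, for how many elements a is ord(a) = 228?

0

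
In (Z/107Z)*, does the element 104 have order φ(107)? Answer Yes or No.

φ(107) = 107 − 1 = 106 = 2 · 53.
Test 104^(106/q) mod 107 for each prime factor q of 106:
104^53 ≡ 106 (mod 107)  [q = 2: ≢ 1 ✓]
104^2 ≡ 9 (mod 107)  [q = 53: ≢ 1 ✓]
All checks pass, so 104 has order 106 and is a primitive root modulo 107.

Yes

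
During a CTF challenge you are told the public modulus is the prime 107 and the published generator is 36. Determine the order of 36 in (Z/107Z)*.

53

Since 36 ∈ (Z/107Z)^×, its order divides φ(107) = 107 − 1 = 106 = 2 · 53.
Divisors of 106: 1, 2, 53, 106.
Check 36^d mod 107 for each divisor in increasing order:
36^1 ≡ 36 (mod 107)
36^2 ≡ 12 (mod 107)
36^53 ≡ 1 (mod 107) ✓
Hence ord(36) = 53.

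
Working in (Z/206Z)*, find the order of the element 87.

ord(87) | φ(206) = φ(2)·φ(103) = 1·102 = 102 = 2 · 3 · 17.
Divisors of 102: 1, 2, 3, 6, 17, 34, 51, 102.
Test each divisor d:
87^1 ≡ 87 (mod 206)
87^2 ≡ 153 (mod 206)
87^3 ≡ 127 (mod 206)
87^6 ≡ 61 (mod 206)
87^17 ≡ 47 (mod 206)
87^34 ≡ 149 (mod 206)
87^51 ≡ 205 (mod 206)
87^102 ≡ 1 (mod 206) ✓
Therefore the multiplicative order of 87 modulo 206 is 102.

102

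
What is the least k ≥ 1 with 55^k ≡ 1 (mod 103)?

By Lagrange's theorem, ord_103(55) divides φ(103) = 103 − 1 = 102 = 2 · 3 · 17.
Divisors of 102: 1, 2, 3, 6, 17, 34, 51, 102.
Evaluate successive powers at the divisors of 102:
55^1 ≡ 55 (mod 103)
55^2 ≡ 38 (mod 103)
55^3 ≡ 30 (mod 103)
55^6 ≡ 76 (mod 103)
55^17 ≡ 56 (mod 103)
55^34 ≡ 46 (mod 103)
55^51 ≡ 1 (mod 103) ✓
Therefore the multiplicative order of 55 modulo 103 is 51.

51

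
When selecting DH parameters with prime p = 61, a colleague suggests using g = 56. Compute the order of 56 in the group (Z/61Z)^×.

15

ord(56) | φ(61) = 61 − 1 = 60 = 2^2 · 3 · 5.
Divisors of 60: 1, 2, 3, 4, 5, 6, 10, 12, 15, 20, 30, 60.
Test each divisor d:
56^1 ≡ 56 (mod 61)
56^2 ≡ 25 (mod 61)
56^3 ≡ 58 (mod 61)
56^4 ≡ 15 (mod 61)
56^5 ≡ 47 (mod 61)
56^6 ≡ 9 (mod 61)
56^10 ≡ 13 (mod 61)
56^12 ≡ 20 (mod 61)
56^15 ≡ 1 (mod 61) ✓
So ord_61(56) = 15.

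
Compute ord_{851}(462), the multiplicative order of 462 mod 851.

396

The order of 462 must divide φ(851) = φ(23·37) = (23−1)·(37−1) = 22·36 = 792 = 2^3 · 3^2 · 11.
Divisors of 792: 1, 2, 3, 4, 6, 8, 9, 11, 12, 18, 22, 24, 33, 36, 44, 66, 72, 88, 99, 132, 198, 264, 396, 792.
Check 462^d mod 851 for each divisor in increasing order:
462^1 ≡ 462
462^2 ≡ 694
462^3 ≡ 652
462^4 ≡ 821
462^6 ≡ 455
462^8 ≡ 49
462^9 ≡ 512
462^11 ≡ 461
462^12 ≡ 232
462^18 ≡ 36
462^22 ≡ 622
462^24 ≡ 211
462^33 ≡ 806
462^36 ≡ 445
462^44 ≡ 530
462^66 ≡ 323
462^72 ≡ 593
462^88 ≡ 70
462^99 ≡ 783
462^132 ≡ 507
462^198 ≡ 369
462^264 ≡ 47
462^396 ≡ 1
The smallest such exponent is 396, so the order of 462 is 396.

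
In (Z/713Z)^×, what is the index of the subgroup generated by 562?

ord(562) | φ(713) = φ(23·31) = (23−1)·(31−1) = 22·30 = 660 = 2^2 · 3 · 5 · 11.
Divisors of 660: 1, 2, 3, 4, 5, 6, 10, 11, 12, 15, 20, 22, 30, 33, 44, 55, 60, 66, 110, 132, 165, 220, 330, 660.
Compute 562^d (mod 713) for the divisors d until we hit 1:
562^1 ≡ 562 (mod 713)
562^2 ≡ 698 (mod 713)
562^3 ≡ 126 (mod 713)
562^4 ≡ 225 (mod 713)
562^5 ≡ 249 (mod 713)
562^6 ≡ 190 (mod 713)
562^10 ≡ 683 (mod 713)
562^11 ≡ 252 (mod 713)
562^12 ≡ 450 (mod 713)
562^15 ≡ 373 (mod 713)
562^20 ≡ 187 (mod 713)
562^22 ≡ 47 (mod 713)
562^30 ≡ 94 (mod 713)
562^33 ≡ 436 (mod 713)
562^44 ≡ 70 (mod 713)
562^55 ≡ 528 (mod 713)
562^60 ≡ 280 (mod 713)
562^66 ≡ 438 (mod 713)
562^110 ≡ 1 (mod 713) ✓
The order of 562 is 110, so the subgroup it generates has 110 elements.
[(Z/713Z)^× : ⟨562⟩] = 660/110 = 6.

6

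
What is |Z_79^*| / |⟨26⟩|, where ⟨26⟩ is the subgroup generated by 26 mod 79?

2

Since 26 ∈ (Z/79Z)^×, its order divides φ(79) = 79 − 1 = 78 = 2 · 3 · 13.
Divisors of 78: 1, 2, 3, 6, 13, 26, 39, 78.
Evaluate successive powers at the divisors of 78:
26^1 ≡ 26 (mod 79)
26^2 ≡ 44 (mod 79)
26^3 ≡ 38 (mod 79)
26^6 ≡ 22 (mod 79)
26^13 ≡ 23 (mod 79)
26^26 ≡ 55 (mod 79)
26^39 ≡ 1 (mod 79) ✓
Thus |⟨26⟩| = ord(26) = 39.
The index is φ(79) / ord(26) = 78 / 39 = 2.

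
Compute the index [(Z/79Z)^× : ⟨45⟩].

2

The order of 45 must divide φ(79) = 79 − 1 = 78 = 2 · 3 · 13.
Divisors of 78: 1, 2, 3, 6, 13, 26, 39, 78.
Test each divisor d:
45^1 ≡ 45 (mod 79)
45^2 ≡ 50 (mod 79)
45^3 ≡ 38 (mod 79)
45^6 ≡ 22 (mod 79)
45^13 ≡ 55 (mod 79)
45^26 ≡ 23 (mod 79)
45^39 ≡ 1 (mod 79) ✓
Thus |⟨45⟩| = ord(45) = 39.
The index is φ(79) / ord(45) = 78 / 39 = 2.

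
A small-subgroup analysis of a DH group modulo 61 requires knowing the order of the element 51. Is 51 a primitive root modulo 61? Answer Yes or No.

Yes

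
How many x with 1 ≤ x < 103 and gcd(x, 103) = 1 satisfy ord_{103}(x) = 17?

16

φ(103) = 103 − 1 = 102 = 2 · 3 · 17.
In a cyclic group of order 102, there are φ(d) elements of order d for each divisor d of 102, and zero for non-divisors.
17 | 102, and φ(17) = 17 − 1 = 16.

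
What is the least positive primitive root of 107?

2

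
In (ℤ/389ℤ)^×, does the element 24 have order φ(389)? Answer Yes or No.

φ(389) = 389 − 1 = 388 = 2^2 · 97.
An element g generates (Z/389Z)^× iff g^(388/q) ≢ 1 (mod 389) for each prime q ∈ {2, 97}.
24^194 ≡ 1 (mod 389)  [q = 2: ≡ 1 ✗]
24^4 ≡ 348 (mod 389)  [q = 97: ≢ 1 ✓]
The check at q = 2 fails, so 24 generates a proper subgroup.

No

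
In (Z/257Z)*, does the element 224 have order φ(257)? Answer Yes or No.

Yes

φ(257) = 257 − 1 = 256 = 2^8.
It suffices to check that the order of 224 is not a proper divisor of 256: compute 224^(256/q) for q ∈ {2}.
224^128 ≡ 256 (mod 257)  [q = 2: ≢ 1 ✓]
Every test exponent gives a nontrivial residue, hence 224 generates the full group.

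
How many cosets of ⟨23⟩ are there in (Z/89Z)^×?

By Lagrange's theorem, ord_89(23) divides φ(89) = 89 − 1 = 88 = 2^3 · 11.
Divisors of 88: 1, 2, 4, 8, 11, 22, 44, 88.
Test each divisor d:
23^1 ≡ 23 (mod 89)
23^2 ≡ 84 (mod 89)
23^4 ≡ 25 (mod 89)
23^8 ≡ 2 (mod 89)
23^11 ≡ 37 (mod 89)
23^22 ≡ 34 (mod 89)
23^44 ≡ 88 (mod 89)
23^88 ≡ 1 (mod 89) ✓
The order of 23 is 88, so the subgroup it generates has 88 elements.
[(Z/89Z)^× : ⟨23⟩] = 88/88 = 1.

1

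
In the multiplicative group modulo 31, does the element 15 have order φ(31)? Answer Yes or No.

φ(31) = 31 − 1 = 30 = 2 · 3 · 5.
An element g generates (Z/31Z)^× iff g^(30/q) ≢ 1 (mod 31) for each prime q ∈ {2, 3, 5}.
15^15 ≡ 30 (mod 31)  [q = 2: ≢ 1 ✓]
15^10 ≡ 1 (mod 31)  [q = 3: ≡ 1 ✗]
15^6 ≡ 16 (mod 31)  [q = 5: ≢ 1 ✓]
Since 15^10 ≡ 1, the order of 15 divides 10 < 30, so 15 is not a primitive root.

No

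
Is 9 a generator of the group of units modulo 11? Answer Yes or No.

φ(11) = 11 − 1 = 10 = 2 · 5.
Test 9^(10/q) mod 11 for each prime factor q of 10:
9^5 ≡ 1 (mod 11)  [q = 2: ≡ 1 ✗]
9^2 ≡ 4 (mod 11)  [q = 5: ≢ 1 ✓]
9^5 ≡ 1 shows ord(9) | 5, strictly less than φ(11); not a primitive root.

No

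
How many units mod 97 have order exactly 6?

φ(97) = 97 − 1 = 96 = 2^5 · 3.
In a cyclic group of order 96, there are φ(d) elements of order d for each divisor d of 96, and zero for non-divisors.
6 = 2 · 3 divides 96, and φ(6) = 2.

2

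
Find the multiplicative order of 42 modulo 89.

ord(42) | φ(89) = 89 − 1 = 88 = 2^3 · 11.
Divisors of 88: 1, 2, 4, 8, 11, 22, 44, 88.
Compute 42^d (mod 89) for the divisors d until we hit 1:
42^1 ≡ 42
42^2 ≡ 73
42^4 ≡ 78
42^8 ≡ 32
42^11 ≡ 34
42^22 ≡ 88
42^44 ≡ 1
So ord_89(42) = 44.

44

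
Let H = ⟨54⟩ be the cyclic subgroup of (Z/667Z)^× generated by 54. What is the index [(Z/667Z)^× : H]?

8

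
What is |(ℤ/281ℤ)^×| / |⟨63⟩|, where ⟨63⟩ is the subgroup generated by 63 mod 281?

8

Since 63 ∈ (Z/281Z)^×, its order divides φ(281) = 281 − 1 = 280 = 2^3 · 5 · 7.
Divisors of 280: 1, 2, 4, 5, 7, 8, 10, 14, 20, 28, 35, 40, 56, 70, 140, 280.
Test each divisor d:
63^1 ≡ 63 (mod 281)
63^2 ≡ 35 (mod 281)
63^4 ≡ 101 (mod 281)
63^5 ≡ 181 (mod 281)
63^7 ≡ 153 (mod 281)
63^8 ≡ 85 (mod 281)
63^10 ≡ 165 (mod 281)
63^14 ≡ 86 (mod 281)
63^20 ≡ 249 (mod 281)
63^28 ≡ 90 (mod 281)
63^35 ≡ 1 (mod 281) ✓
So ord_281(63) = 35, hence |⟨63⟩| = 35.
Index = |(Z/281Z)^×| / |⟨63⟩| = 280 / 35 = 8.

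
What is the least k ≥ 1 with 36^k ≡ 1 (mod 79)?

39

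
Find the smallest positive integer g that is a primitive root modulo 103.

5

φ(103) = 103 − 1 = 102 = 2 · 3 · 17.
Test candidates g = 2, 3, … against the prime factors q ∈ {2, 3, 17} of φ(103): g is a generator iff g^(102/q) ≢ 1 for every such q.
g = 2: 2^51 ≡ 1 — hits 1, so not a primitive root.
g = 3: 3^51 ≡ 102; 3^34 ≡ 1 — hits 1, so not a primitive root.
g = 4: 4^51 ≡ 1 — hits 1, so not a primitive root.
g = 5: 5^51 ≡ 102; 5^34 ≡ 56; 5^6 ≡ 72 — none is 1, so 5 is a primitive root.
Hence the least primitive root of 103 is 5.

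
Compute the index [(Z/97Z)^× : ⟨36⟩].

16

Since 36 ∈ (Z/97Z)^×, its order divides φ(97) = 97 − 1 = 96 = 2^5 · 3.
Divisors of 96: 1, 2, 3, 4, 6, 8, 12, 16, 24, 32, 48, 96.
Check 36^d mod 97 for each divisor in increasing order:
36^1 ≡ 36 (mod 97)
36^2 ≡ 35 (mod 97)
36^3 ≡ 96 (mod 97)
36^4 ≡ 61 (mod 97)
36^6 ≡ 1 (mod 97) ✓
Thus |⟨36⟩| = ord(36) = 6.
Index = |(Z/97Z)^×| / |⟨36⟩| = 96 / 6 = 16.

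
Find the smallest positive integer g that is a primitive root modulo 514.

φ(514) = φ(2)·φ(257) = 1·256 = 256 = 2^8.
Test candidates g = 2, 3, … against the prime factors q ∈ {2} of φ(514): g is a generator iff g^(256/q) ≢ 1 for every such q.
g = 2: gcd(2, 514) = 2 > 1, not a unit — skip.
g = 3: 3^128 ≡ 513 — none is 1, so 3 is a primitive root.
Hence the least primitive root of 514 is 3.

3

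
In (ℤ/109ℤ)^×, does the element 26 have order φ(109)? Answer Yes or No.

No

φ(109) = 109 − 1 = 108 = 2^2 · 3^3.
It suffices to check that the order of 26 is not a proper divisor of 108: compute 26^(108/q) for q ∈ {2, 3}.
26^54 ≡ 1 (mod 109)  [q = 2: ≡ 1 ✗]
26^36 ≡ 63 (mod 109)  [q = 3: ≢ 1 ✓]
The check at q = 2 fails, so 26 generates a proper subgroup.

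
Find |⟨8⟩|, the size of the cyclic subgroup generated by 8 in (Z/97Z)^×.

16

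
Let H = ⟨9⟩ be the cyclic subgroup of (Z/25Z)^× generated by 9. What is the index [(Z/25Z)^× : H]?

2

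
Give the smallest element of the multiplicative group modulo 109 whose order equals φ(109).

6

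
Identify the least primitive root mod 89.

φ(89) = 89 − 1 = 88 = 2^3 · 11.
Test candidates g = 2, 3, … against the prime factors q ∈ {2, 11} of φ(89): g is a generator iff g^(88/q) ≢ 1 for every such q.
g = 2: 2^44 ≡ 1 — hits 1, so not a primitive root.
g = 3: 3^44 ≡ 88; 3^8 ≡ 64 — none is 1, so 3 is a primitive root.
So 3 is the smallest generator of (Z/89Z)^×.

3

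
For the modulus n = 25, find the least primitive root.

φ(25) = φ(5^2) = 5·(5−1) = 20 = 2^2 · 5.
Test candidates g = 2, 3, … against the prime factors q ∈ {2, 5} of φ(25): g is a generator iff g^(20/q) ≢ 1 for every such q.
g = 2: 2^10 ≡ 24; 2^4 ≡ 16 — none is 1, so 2 is a primitive root.
So 2 is the smallest generator of (Z/25Z)^×.

2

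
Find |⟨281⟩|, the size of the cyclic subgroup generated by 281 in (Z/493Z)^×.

ord(281) | φ(493) = φ(17·29) = (17−1)·(29−1) = 16·28 = 448 = 2^6 · 7.
Divisors of 448: 1, 2, 4, 7, 8, 14, 16, 28, 32, 56, 64, 112, 224, 448.
Test each divisor d:
281^1 ≡ 281 (mod 493)
281^2 ≡ 81 (mod 493)
281^4 ≡ 152 (mod 493)
281^7 ≡ 291 (mod 493)
281^8 ≡ 426 (mod 493)
281^14 ≡ 378 (mod 493)
281^16 ≡ 52 (mod 493)
281^28 ≡ 407 (mod 493)
281^32 ≡ 239 (mod 493)
281^56 ≡ 1 (mod 493) ✓
So ord_493(281) = 56.

56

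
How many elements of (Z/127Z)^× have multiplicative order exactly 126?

36

φ(127) = 127 − 1 = 126 = 2 · 3^2 · 7.
In a cyclic group of order 126, there are φ(d) elements of order d for each divisor d of 126, and zero for non-divisors.
126 = 2 · 3^2 · 7 divides 126, and φ(126) = 36.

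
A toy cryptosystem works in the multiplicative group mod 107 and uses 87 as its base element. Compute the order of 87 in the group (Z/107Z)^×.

53

The order of 87 must divide φ(107) = 107 − 1 = 106 = 2 · 53.
Divisors of 106: 1, 2, 53, 106.
Compute 87^d (mod 107) for the divisors d until we hit 1:
87^1 ≡ 87 (mod 107)
87^2 ≡ 79 (mod 107)
87^53 ≡ 1 (mod 107) ✓
Hence ord(87) = 53.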